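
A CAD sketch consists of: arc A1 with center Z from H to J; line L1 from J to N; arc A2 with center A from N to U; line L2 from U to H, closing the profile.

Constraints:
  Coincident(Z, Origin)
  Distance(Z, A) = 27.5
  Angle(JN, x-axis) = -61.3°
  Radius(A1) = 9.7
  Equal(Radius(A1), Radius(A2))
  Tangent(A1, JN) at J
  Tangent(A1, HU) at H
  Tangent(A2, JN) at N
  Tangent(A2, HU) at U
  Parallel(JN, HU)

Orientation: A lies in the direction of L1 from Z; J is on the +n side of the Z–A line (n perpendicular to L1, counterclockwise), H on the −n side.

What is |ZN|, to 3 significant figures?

29.2

The slot axis is L1's direction at -61.3°, so u = (cos -61.3°, sin -61.3°) = (0.480, -0.877) and n = (−sin -61.3°, cos -61.3°) = (0.877, 0.480). Z is at the origin and A lies 27.5 along u from Z, so A = 27.5·u = (13.2, -24.1). Tangency of A1 to both parallel lines with radius 9.7 puts J and H at Z ± 9.7·n: J = (8.51, 4.66), H = (-8.51, -4.66). Equal radii place N and U the same way about A: N = A + 9.7·n = (21.7, -19.5), U = A − 9.7·n = (4.70, -28.8). Then |ZN| = |N − Z| = 29.2.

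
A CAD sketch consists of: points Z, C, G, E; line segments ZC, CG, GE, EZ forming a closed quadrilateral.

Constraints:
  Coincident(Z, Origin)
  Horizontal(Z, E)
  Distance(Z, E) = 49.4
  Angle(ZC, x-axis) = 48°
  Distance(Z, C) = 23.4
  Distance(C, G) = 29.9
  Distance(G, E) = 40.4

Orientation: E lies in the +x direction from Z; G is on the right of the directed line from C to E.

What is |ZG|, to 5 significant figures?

16.277

Z is at the origin; Z and E share the same y with |ZE| = 49.4 and E in +x, so E = (49.4, 0). ZC runs at 48.0° with |ZC| = 23.4, so C = (15.658, 17.390). G is determined by |CG| = 29.9 and |GE| = 40.4 together: it lies at the intersection of circle(C, 29.9) and circle(E, 40.4). With |CE| = 37.960, the foot of the radical line on CE is 9.2571 from C and the perpendicular offset is √(29.9² − 9.2571²) = 28.431. Taking the right-of-CE solution: G = (10.862, -12.123).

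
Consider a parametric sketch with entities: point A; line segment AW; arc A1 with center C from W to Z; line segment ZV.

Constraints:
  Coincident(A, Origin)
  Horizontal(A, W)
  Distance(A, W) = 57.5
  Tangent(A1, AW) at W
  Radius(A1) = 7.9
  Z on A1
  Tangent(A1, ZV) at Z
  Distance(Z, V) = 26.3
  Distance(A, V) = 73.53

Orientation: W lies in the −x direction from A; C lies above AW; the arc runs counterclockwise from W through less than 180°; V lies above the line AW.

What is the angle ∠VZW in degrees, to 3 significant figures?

119°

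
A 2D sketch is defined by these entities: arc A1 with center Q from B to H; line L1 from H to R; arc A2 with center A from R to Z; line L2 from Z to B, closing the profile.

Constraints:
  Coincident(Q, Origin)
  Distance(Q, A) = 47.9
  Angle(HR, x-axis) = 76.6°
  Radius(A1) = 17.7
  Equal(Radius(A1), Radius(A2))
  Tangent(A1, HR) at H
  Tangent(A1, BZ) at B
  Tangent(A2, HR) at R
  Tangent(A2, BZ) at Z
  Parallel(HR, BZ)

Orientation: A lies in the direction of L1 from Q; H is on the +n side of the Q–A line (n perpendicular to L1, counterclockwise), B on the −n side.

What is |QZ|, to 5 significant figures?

51.066

Tangency of A1 to both parallel lines with radius 17.7 puts H and B at Q ± 17.7·n: H = (-17.218, 4.1019), B = (17.218, -4.1019). Equal radii place R and Z the same way about A: R = A + 17.7·n = (-6.1174, 50.698), Z = A − 17.7·n = (28.319, 42.494). Then |QZ| = |Z − Q| = 51.066.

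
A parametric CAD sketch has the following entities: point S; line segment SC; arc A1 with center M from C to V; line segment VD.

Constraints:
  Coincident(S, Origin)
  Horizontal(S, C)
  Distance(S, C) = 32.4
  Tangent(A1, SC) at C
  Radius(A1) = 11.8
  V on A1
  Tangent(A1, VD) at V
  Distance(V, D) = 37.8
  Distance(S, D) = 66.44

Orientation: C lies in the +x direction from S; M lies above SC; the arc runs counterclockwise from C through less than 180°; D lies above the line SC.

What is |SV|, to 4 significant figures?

45.75

S is at the origin; S and C share the same y with |SC| = 32.4 and C on the +x side, so C = (32.40, 0.000). Since A1 is tangent to SC there, MC ⟂ SC, so M = C + (0, 11.8) = (32.40, 11.80). Since MV ⟂ VD (tangency), |MD| = √(11.8² + 37.8²) = 39.60 regardless of where V sits on A1. So D lies on both circle(S, 66.44) and circle(M, 39.60); the above-SC intersection is D = (44.21, 49.60). V is the foot of the tangent from D: V = (44.20, 11.80).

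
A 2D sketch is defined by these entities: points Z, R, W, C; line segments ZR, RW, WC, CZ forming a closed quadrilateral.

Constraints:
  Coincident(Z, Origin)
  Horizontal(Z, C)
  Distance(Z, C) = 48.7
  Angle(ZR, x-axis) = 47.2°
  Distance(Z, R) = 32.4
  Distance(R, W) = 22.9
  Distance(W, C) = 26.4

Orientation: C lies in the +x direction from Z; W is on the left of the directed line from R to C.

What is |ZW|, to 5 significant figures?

51.848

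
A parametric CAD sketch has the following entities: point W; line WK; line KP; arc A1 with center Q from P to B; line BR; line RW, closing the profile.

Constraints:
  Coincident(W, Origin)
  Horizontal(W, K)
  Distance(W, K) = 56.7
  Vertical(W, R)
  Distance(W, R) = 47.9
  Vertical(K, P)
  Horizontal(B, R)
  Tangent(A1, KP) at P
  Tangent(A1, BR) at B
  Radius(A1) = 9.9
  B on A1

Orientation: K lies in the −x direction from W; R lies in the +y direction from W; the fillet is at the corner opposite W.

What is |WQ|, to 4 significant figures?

60.28

WR is vertical with |WR| = 47.9 and R on the +y side, so R = (0.000, 47.90). The virtual corner opposite W is at (-56.70, 47.90). Since A1 is tangent to KP there, QP ⟂ KP and A1 meets BR tangentially, so QB is at right angles to BR, with radius 9.9, so the center Q sits 9.9 in from both sides at Q = (-46.80, 38.00). Then |WQ| = |Q − W| = 60.28.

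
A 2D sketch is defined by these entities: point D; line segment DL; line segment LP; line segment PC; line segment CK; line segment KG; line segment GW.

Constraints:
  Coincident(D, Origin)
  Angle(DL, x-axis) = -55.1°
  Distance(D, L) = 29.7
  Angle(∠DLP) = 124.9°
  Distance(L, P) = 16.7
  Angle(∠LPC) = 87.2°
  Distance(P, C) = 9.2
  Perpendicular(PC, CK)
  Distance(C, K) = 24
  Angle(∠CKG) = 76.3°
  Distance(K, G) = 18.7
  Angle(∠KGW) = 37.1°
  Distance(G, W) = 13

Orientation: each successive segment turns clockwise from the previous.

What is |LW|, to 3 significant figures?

3.13

D is at the origin; DL runs at -55.1° with length 29.7, so L = (17.0, -24.4). ∠DLP = 124.9° gives LP at -110° from the x-axis; with |LP| = 16.7, P = (11.2, -40.0). ∠LPC = 87.2° gives PC at 157° from the x-axis; with |PC| = 9.2, C = (2.76, -36.4). PC ⟂ CK, so CK runs at 67.0°; with |CK| = 24.0, K = (12.1, -14.3). ∠CKG = 76.3° gives KG at -36.7° from the x-axis; with |KG| = 18.7, G = (27.1, -25.5). ∠KGW = 37.1° gives GW at -180° from the x-axis; with |GW| = 13.0, W = (14.1, -25.6). Then |LW| = |W − L| = 3.13.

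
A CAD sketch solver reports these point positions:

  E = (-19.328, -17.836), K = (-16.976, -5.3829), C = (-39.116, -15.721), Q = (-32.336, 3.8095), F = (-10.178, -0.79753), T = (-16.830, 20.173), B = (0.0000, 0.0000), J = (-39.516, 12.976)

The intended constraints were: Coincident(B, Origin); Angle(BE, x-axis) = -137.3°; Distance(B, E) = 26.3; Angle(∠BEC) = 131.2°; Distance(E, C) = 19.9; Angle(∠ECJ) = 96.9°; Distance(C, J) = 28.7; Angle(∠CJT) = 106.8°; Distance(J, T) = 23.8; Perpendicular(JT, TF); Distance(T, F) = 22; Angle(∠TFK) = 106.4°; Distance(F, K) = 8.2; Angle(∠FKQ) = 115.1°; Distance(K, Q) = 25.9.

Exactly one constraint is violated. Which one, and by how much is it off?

Distance(K, Q) = 25.9 — off by 8.00.

B = (0.00, 0.00) ✓; BE at -137.3° ✓; |BE| = 26.30 ✓; ∠BEC = 131.2° ✓; |EC| = 19.90 ✓; ∠ECJ = 96.90° ✓; |CJ| = 28.70 ✓; ∠CJT = 106.8° ✓; |JT| = 23.80 ✓; ∠(JT, TF) = 90.00° ✓; |TF| = 22.00 ✓; ∠TFK = 106.4° ✓; |FK| = 8.200 ✓; ∠FKQ = 115.1° ✓; |KQ| = 17.90 ✗.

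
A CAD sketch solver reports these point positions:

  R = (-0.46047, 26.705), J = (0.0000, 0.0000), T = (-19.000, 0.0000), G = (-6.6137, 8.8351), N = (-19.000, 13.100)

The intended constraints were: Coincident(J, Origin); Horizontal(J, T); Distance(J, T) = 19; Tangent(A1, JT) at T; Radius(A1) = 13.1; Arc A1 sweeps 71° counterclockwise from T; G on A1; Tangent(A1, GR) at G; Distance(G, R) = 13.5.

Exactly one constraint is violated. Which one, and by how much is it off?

Distance(G, R) = 13.5 — off by 5.40.

J = (0.00, 0.00) ✓; J.y = 0.00, T.y = 0.00 ✓; |JT| = 19.00 ✓; ∠(NT, TJ) = 90.00° ✓; |NT| = 13.10 ✓; bearing(N→G) − bearing(N→T) = 71.00° ✓; |NG| = 13.10 ✓; ∠(NG, GR) = 90.00° ✓; |GR| = 18.90 ✗.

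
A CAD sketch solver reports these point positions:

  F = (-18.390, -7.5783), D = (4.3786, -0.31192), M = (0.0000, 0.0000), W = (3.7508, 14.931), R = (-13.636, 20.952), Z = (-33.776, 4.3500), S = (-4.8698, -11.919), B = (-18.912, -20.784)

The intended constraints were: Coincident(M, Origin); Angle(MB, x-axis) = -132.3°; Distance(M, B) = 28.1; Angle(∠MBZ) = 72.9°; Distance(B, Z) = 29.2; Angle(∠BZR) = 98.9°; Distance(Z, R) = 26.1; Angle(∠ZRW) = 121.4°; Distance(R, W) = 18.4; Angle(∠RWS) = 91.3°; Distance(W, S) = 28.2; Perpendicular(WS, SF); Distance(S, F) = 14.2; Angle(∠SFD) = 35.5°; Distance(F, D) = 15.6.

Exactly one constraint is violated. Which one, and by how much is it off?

Distance(F, D) = 15.6 — off by 8.30.

M = (0.00, 0.00) ✓; MB at -132.3° ✓; |MB| = 28.10 ✓; ∠MBZ = 72.90° ✓; |BZ| = 29.20 ✓; ∠BZR = 98.90° ✓; |ZR| = 26.10 ✓; ∠ZRW = 121.4° ✓; |RW| = 18.40 ✓; ∠RWS = 91.30° ✓; |WS| = 28.20 ✓; ∠(WS, SF) = 90.00° ✓; |SF| = 14.20 ✓; ∠SFD = 35.50° ✓; |FD| = 23.90 ✗.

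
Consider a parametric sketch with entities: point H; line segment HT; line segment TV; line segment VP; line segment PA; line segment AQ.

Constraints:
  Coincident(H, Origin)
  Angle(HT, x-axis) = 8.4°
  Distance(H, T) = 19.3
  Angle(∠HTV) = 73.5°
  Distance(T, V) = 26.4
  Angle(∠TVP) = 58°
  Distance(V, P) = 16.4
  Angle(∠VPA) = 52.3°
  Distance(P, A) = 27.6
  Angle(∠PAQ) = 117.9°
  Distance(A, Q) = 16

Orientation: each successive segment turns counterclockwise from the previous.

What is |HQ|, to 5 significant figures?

44.452

H is at the origin; HT runs at 8.4° with length 19.3, so T = (19.093, 2.8194). ∠HTV = 73.5° gives TV at 114.90° from the x-axis; with |TV| = 26.4, V = (7.9776, 26.765). ∠TVP = 58.0° gives VP at -123.10° from the x-axis; with |VP| = 16.4, P = (-0.97846, 13.027). ∠VPA = 52.3° gives PA at 4.6000° from the x-axis; with |PA| = 27.6, A = (26.533, 15.240). ∠PAQ = 117.9° gives AQ at 66.700° from the x-axis; with |AQ| = 16.0, Q = (32.861, 29.935). Then |HQ| = |Q − H| = 44.452.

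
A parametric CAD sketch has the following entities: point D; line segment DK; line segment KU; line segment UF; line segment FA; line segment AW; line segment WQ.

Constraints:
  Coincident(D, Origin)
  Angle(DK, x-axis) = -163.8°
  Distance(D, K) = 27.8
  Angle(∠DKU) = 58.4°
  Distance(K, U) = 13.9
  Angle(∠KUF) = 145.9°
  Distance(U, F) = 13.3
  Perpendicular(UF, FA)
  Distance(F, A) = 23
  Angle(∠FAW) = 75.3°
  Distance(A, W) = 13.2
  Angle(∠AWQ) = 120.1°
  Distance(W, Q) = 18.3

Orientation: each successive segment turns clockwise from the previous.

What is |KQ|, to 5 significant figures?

9.2227

D is at the origin; DK runs at -163.8° with length 27.8, so K = (-26.696, -7.7560). ∠DKU = 58.4° gives KU at 74.600° from the x-axis; with |KU| = 13.9, U = (-23.005, 5.6450). ∠KUF = 145.9° gives UF at 40.500° from the x-axis; with |UF| = 13.3, F = (-12.892, 14.283). The perpendicularity gives FA at right angles to UF, so FA runs at -49.500°; with |FA| = 23.0, A = (2.0458, -3.2067). ∠FAW = 75.3° gives AW at -154.20° from the x-axis; with |AW| = 13.2, W = (-9.8384, -8.9518). ∠AWQ = 120.1° gives WQ at 145.90° from the x-axis; with |WQ| = 18.3, Q = (-24.992, 1.3079). Then |KQ| = |Q − K| = 9.2227.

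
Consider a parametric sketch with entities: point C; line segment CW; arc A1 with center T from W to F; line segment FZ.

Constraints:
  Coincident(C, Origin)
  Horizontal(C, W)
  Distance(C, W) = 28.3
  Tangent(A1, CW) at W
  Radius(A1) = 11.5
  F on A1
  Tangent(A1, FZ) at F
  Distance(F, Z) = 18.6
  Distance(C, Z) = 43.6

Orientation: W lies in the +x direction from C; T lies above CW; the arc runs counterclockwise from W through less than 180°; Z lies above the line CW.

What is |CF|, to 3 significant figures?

41.9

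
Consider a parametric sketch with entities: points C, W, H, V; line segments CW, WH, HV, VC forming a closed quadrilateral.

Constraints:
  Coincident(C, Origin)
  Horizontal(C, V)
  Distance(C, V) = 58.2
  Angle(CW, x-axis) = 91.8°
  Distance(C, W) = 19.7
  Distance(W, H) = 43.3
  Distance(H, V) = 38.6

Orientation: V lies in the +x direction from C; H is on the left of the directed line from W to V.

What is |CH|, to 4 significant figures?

52.74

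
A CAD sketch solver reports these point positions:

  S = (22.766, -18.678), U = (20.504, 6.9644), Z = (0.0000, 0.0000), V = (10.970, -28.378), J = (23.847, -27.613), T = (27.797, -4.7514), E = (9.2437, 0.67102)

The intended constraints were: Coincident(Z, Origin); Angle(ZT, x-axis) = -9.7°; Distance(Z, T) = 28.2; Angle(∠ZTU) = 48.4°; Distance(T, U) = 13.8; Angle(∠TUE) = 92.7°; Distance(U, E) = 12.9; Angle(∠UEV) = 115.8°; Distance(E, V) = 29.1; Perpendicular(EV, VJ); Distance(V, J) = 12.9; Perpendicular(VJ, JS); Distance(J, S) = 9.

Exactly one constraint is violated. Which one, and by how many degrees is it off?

Perpendicular(VJ, JS) — off by 3.50°.

Z = (0.00, 0.00) ✓; ZT at -9.700° ✓; |ZT| = 28.20 ✓; ∠ZTU = 48.40° ✓; |TU| = 13.80 ✓; ∠TUE = 92.70° ✓; |UE| = 12.90 ✓; ∠UEV = 115.8° ✓; |EV| = 29.10 ✓; ∠(EV, VJ) = 90.00° ✓; |VJ| = 12.90 ✓; ∠(VJ, JS) = 93.50° ✗; |JS| = 9.000 ✓.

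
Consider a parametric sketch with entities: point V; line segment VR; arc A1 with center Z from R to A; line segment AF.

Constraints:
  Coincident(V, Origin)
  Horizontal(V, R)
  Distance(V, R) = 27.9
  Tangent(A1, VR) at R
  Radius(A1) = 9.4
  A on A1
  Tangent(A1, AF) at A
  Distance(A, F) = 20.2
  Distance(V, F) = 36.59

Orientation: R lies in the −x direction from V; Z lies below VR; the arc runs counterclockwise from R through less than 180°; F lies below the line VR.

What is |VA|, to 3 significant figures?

38.1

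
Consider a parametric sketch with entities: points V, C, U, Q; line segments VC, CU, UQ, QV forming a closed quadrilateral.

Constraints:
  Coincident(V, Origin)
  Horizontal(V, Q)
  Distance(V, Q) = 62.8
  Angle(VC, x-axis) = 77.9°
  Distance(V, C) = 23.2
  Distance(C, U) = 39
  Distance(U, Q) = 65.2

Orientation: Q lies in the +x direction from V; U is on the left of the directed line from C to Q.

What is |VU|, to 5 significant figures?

61.044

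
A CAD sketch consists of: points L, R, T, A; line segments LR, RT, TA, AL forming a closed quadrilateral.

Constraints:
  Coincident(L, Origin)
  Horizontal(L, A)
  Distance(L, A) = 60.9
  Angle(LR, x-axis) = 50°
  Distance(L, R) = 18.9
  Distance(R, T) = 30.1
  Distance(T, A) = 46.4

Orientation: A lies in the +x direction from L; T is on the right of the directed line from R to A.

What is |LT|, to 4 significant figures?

22.87

L is at the origin; L and A share the same y with |LA| = 60.9 and A in +x, so A = (60.9, 0). LR runs at 50.0° with |LR| = 18.9, so R = (12.15, 14.48). T is determined by |RT| = 30.1 and |TA| = 46.4 together: it lies at the intersection of circle(R, 30.1) and circle(A, 46.4). With |RA| = 50.86, the foot of the radical line on RA is 13.17 from R and the perpendicular offset is √(30.1² − 13.17²) = 27.07. Taking the right-of-RA solution: T = (17.07, -15.22).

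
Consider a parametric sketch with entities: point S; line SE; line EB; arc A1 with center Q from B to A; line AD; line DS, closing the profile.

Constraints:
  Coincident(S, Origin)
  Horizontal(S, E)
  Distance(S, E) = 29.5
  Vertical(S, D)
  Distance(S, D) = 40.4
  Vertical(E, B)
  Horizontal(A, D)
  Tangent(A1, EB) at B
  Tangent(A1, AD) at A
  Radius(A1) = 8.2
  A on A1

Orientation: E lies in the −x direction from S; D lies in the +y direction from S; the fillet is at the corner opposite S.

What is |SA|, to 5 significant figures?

45.671

S is at the origin; SE is horizontal with |SE| = 29.5 and E on the −x side, so E = (-29.500, 0.0000). SD is vertical with |SD| = 40.4 and D on the +y side, so D = (0.0000, 40.400). The virtual corner opposite S is at (-29.500, 40.400). Since A1 is tangent to EB there, QB ⟂ EB and tangency of A1 to AD means the radius QA is perpendicular to AD, with radius 8.2, so the center Q sits 8.2 in from both sides at Q = (-21.300, 32.200). That places the tangent points at B = (-29.500, 32.200) on EB and A = (-21.300, 40.400) on AD. Then |SA| = |A − S| = 45.671.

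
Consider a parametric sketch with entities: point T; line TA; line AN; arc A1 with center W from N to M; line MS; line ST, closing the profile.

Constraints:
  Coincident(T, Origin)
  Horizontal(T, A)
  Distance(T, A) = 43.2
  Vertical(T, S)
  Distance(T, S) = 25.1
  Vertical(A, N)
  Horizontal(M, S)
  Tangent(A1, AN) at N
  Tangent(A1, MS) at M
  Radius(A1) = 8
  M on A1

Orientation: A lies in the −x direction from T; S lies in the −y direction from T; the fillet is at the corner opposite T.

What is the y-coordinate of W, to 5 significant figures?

-17.100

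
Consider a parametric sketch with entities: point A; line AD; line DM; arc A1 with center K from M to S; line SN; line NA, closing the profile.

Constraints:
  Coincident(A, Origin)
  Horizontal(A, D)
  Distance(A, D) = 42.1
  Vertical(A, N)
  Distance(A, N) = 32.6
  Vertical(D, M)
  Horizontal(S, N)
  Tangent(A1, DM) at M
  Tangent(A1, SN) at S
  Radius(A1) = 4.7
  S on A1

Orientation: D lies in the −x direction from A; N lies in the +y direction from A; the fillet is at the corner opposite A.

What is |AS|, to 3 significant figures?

49.6

A is at the origin; AD is horizontal with |AD| = 42.1 and D on the −x side, so D = (-42.1, 0.00). A and N share the same x with |AN| = 32.6 and N on the +y side, so N = (0.00, 32.6). The virtual corner opposite A is at (-42.1, 32.6). The tangent condition forces KM to be normal to DM and the tangent condition forces KS to be normal to SN, with radius 4.7, so the center K sits 4.7 in from both sides at K = (-37.4, 27.9). That places the tangent points at M = (-42.1, 27.9) on DM and S = (-37.4, 32.6) on SN. Then |AS| = |S − A| = 49.6.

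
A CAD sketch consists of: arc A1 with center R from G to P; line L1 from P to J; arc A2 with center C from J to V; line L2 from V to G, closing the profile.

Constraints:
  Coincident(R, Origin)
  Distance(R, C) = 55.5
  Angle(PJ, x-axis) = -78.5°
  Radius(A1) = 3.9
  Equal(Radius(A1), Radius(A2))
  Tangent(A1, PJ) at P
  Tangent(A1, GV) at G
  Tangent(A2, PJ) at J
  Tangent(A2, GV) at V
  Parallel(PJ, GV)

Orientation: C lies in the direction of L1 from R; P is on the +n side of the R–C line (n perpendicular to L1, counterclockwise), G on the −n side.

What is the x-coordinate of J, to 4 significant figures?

14.89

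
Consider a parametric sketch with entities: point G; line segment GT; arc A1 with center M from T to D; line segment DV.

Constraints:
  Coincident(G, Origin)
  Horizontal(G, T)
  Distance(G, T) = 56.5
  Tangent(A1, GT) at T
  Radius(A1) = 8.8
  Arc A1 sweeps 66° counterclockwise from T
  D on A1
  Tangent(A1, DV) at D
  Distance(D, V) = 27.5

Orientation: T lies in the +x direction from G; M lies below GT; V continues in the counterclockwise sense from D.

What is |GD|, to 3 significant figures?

48.7

G is at the origin; GT is horizontal with |GT| = 56.5 and T on the +x side, so T = (56.5, 0.00). Tangency of A1 to GT means the radius MT is perpendicular to GT, so M = T + (0, -8.8) = (56.5, -8.80). On A1, T sits at bearing 90° from M; a 66° counterclockwise sweep puts D at bearing 156°, so D = M + 8.8·(cos 156°, sin 156°) = (48.5, -5.22). Then |GD| = |D − G| = 48.7.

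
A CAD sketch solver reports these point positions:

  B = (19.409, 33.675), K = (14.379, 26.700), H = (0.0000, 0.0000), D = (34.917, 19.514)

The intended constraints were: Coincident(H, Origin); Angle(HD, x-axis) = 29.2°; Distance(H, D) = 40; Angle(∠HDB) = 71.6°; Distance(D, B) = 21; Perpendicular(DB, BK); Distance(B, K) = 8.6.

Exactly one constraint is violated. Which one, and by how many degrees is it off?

Perpendicular(DB, BK) — off by 6.60°.

H = (0.00, 0.00) ✓; HD at 29.20° ✓; |HD| = 40.00 ✓; ∠HDB = 71.60° ✓; |DB| = 21.00 ✓; ∠(DB, BK) = 96.60° ✗; |BK| = 8.600 ✓.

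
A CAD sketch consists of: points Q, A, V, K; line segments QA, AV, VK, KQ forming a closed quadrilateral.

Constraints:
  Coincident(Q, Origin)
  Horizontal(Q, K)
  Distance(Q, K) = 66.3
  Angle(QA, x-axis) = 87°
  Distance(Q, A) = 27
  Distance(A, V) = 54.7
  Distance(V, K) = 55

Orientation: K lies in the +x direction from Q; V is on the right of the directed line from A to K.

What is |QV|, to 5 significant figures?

30.770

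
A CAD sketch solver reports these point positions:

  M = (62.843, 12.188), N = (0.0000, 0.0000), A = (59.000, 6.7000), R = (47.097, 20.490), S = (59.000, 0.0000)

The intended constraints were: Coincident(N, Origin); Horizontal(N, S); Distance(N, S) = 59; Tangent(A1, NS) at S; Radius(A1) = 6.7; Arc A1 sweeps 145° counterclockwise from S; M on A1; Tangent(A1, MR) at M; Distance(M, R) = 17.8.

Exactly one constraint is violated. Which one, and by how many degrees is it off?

Tangent(A1, MR) at M — off by 7.20°.

N = (0.00, 0.00) ✓; N.y = 0.00, S.y = 0.00 ✓; |NS| = 59.00 ✓; ∠(AS, SN) = 90.00° ✓; |AS| = 6.700 ✓; bearing(A→M) − bearing(A→S) = 145.0° ✓; |AM| = 6.700 ✓; ∠(AM, MR) = 82.80° ✗; |MR| = 17.80 ✓.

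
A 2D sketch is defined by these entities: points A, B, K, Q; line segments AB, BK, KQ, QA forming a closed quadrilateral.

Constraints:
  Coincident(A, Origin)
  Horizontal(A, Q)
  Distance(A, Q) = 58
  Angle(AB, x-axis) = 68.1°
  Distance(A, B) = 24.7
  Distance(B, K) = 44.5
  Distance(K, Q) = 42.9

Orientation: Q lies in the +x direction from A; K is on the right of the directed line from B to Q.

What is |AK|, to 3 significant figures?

28.5

A is at the origin; A and Q share the same y with |AQ| = 58.0 and Q in +x, so Q = (58.0, 0). AB runs at 68.1° with |AB| = 24.7, so B = (9.21, 22.9). K is determined by |BK| = 44.5 and |KQ| = 42.9 together: it lies at the intersection of circle(B, 44.5) and circle(Q, 42.9). With |BQ| = 53.9, the foot of the radical line on BQ is 28.2 from B and the perpendicular offset is √(44.5² − 28.2²) = 34.4. Taking the right-of-BQ solution: K = (20.2, -20.2).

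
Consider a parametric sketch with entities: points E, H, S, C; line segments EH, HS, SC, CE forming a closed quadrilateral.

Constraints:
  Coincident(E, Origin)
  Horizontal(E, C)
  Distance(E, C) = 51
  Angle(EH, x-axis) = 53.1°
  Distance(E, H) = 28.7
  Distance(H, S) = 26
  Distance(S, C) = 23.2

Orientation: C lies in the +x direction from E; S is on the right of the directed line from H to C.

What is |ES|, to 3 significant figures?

27.8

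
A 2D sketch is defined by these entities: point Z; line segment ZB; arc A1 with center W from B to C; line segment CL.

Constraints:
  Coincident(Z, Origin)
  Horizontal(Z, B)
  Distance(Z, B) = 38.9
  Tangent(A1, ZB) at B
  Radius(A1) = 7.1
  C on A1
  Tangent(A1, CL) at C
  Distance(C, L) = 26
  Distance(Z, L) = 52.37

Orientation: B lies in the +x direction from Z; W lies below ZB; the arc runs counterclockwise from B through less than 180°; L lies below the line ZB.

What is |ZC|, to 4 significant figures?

33.41

Checks: Z = (0.00, 0.00) ✓; |WC| = 7.100 ✓; ∠(WC, CL) = 90.00° ✓; |CL| = 26.00 ✓; |ZL| = 52.37 ✓.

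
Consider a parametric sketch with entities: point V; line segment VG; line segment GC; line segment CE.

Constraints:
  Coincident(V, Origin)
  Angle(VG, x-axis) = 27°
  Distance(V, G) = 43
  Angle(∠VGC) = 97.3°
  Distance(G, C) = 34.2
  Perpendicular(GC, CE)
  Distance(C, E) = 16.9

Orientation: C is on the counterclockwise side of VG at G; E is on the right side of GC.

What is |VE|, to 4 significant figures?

71.55

V is at the origin; VG runs at 27.0° with length 43.0, so G = 43.0·(cos 27.0°, sin 27.0°) = (38.31, 19.52). ∠VGC = 97.3°, so GC runs at 27.0° + (180° − 97.3°) = 109.7° from the x-axis; with |GC| = 34.2, C = G + 34.2·(cos 109.7°, sin 109.7°) = (26.78, 51.72). The perpendicularity gives CE at right angles to GC; with |CE| = 16.9 on the right of GC, E = C + 16.9·(0.9415, 0.3371) = (42.70, 57.42). Then |VE| = |E − V| = 71.55.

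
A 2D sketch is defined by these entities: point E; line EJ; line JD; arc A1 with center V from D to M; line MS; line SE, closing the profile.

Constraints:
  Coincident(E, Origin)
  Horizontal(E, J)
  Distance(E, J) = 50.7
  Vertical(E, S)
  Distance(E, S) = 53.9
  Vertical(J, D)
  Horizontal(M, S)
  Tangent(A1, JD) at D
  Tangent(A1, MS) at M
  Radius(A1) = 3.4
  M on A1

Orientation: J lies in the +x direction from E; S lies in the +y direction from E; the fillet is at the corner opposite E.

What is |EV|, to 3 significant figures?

69.2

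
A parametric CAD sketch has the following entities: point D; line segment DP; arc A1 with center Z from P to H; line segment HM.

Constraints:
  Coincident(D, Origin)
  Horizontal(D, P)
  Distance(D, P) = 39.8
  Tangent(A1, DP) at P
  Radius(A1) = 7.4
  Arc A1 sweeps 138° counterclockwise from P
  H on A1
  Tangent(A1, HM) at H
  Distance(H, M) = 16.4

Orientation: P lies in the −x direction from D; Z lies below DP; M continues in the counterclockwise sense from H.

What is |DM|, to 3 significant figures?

40.4

On A1, P sits at bearing 90° from Z; a 138° counterclockwise sweep puts H at bearing 228°, so H = Z + 7.4·(cos 228°, sin 228°) = (-44.8, -12.9). Tangency of A1 to HM means the radius ZH is perpendicular to HM, so HM runs along (−sin 228°, cos 228°); with |HM| = 16.4, M = (-32.6, -23.9). Then |DM| = |M − D| = 40.4.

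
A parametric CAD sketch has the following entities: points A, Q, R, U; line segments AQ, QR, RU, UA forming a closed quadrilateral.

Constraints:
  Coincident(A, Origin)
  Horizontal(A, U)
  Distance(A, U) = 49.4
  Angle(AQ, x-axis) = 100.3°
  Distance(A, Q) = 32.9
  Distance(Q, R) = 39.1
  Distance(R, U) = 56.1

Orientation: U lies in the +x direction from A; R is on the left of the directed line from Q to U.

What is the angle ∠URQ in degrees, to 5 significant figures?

82.508°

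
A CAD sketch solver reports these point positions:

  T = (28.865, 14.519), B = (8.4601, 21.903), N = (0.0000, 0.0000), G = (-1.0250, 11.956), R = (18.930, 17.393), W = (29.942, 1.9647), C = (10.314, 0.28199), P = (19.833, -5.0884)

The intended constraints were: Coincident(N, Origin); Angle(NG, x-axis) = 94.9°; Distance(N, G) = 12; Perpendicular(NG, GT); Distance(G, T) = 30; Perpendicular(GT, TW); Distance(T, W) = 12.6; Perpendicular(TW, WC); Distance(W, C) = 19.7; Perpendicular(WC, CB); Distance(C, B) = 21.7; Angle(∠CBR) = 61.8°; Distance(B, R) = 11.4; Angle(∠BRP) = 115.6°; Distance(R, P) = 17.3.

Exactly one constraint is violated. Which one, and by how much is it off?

Distance(R, P) = 17.3 — off by 5.20.

N = (0.00, 0.00) ✓; NG at 94.90° ✓; |NG| = 12.00 ✓; ∠(NG, GT) = 90.00° ✓; |GT| = 30.00 ✓; ∠(GT, TW) = 90.00° ✓; |TW| = 12.60 ✓; ∠(TW, WC) = 90.00° ✓; |WC| = 19.70 ✓; ∠(WC, CB) = 90.00° ✓; |CB| = 21.70 ✓; ∠CBR = 61.79° ✓; |BR| = 11.40 ✓; ∠BRP = 115.6° ✓; |RP| = 22.50 ✗.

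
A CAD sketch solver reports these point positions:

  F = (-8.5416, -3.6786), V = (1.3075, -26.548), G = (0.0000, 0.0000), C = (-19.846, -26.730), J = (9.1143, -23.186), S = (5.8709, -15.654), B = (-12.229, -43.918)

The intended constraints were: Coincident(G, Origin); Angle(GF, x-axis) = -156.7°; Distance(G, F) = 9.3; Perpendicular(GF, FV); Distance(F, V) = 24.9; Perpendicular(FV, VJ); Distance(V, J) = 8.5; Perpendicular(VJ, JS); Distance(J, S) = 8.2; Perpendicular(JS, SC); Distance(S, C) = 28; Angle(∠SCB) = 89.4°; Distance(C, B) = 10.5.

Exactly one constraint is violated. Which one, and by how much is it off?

Distance(C, B) = 10.5 — off by 8.30.

G = (0.00, 0.00) ✓; GF at -156.7° ✓; |GF| = 9.300 ✓; ∠(GF, FV) = 90.00° ✓; |FV| = 24.90 ✓; ∠(FV, VJ) = 90.00° ✓; |VJ| = 8.500 ✓; ∠(VJ, JS) = 90.00° ✓; |JS| = 8.201 ✓; ∠(JS, SC) = 90.00° ✓; |SC| = 28.00 ✓; ∠SCB = 89.40° ✓; |CB| = 18.80 ✗.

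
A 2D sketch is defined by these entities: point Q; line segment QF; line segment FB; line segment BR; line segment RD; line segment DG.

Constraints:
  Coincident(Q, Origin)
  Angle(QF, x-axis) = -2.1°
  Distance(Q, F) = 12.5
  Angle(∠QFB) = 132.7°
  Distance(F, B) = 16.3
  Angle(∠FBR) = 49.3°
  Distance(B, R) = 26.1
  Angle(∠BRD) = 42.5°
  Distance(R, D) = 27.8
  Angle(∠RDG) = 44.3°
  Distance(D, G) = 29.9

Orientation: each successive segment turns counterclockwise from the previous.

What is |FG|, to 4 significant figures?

23.67

∠BRD = 42.5° gives RD at -46.60° from the x-axis; with |RD| = 27.8, D = (17.04, -7.225). ∠RDG = 44.3° gives DG at 89.10° from the x-axis; with |DG| = 29.9, G = (17.51, 22.67). Then |FG| = |G − F| = 23.67.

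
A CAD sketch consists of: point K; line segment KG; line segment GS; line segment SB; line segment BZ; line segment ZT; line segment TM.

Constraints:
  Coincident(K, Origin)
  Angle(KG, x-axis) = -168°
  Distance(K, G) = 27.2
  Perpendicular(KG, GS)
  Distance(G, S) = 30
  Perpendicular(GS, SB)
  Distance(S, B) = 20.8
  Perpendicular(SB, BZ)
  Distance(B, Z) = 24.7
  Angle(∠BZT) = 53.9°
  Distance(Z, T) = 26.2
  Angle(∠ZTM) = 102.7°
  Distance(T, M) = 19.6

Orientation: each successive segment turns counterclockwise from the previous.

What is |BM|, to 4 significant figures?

15.98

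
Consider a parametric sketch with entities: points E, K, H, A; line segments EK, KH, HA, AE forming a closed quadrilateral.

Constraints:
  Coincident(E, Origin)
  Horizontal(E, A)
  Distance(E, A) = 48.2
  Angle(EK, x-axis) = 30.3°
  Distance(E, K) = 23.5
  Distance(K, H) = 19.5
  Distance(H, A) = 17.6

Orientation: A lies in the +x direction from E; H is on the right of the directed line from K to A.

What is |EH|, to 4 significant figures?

31.45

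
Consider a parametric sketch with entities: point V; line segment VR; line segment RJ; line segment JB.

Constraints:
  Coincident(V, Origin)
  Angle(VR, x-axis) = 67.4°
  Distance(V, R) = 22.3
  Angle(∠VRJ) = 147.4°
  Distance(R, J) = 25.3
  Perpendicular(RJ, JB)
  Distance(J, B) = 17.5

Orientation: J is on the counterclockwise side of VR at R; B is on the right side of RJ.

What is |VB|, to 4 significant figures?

53.05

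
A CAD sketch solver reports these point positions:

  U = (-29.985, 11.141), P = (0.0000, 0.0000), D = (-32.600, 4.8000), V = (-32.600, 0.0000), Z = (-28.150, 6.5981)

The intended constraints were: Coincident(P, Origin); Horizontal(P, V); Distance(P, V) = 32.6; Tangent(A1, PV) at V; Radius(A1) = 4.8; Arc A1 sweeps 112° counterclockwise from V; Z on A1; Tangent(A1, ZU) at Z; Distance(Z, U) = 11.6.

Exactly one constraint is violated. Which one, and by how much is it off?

Distance(Z, U) = 11.6 — off by 6.70.

P = (0.00, 0.00) ✓; P.y = 0.00, V.y = 0.00 ✓; |PV| = 32.60 ✓; ∠(DV, VP) = 90.00° ✓; |DV| = 4.800 ✓; bearing(D→Z) − bearing(D→V) = 112.0° ✓; |DZ| = 4.800 ✓; ∠(DZ, ZU) = 90.01° ✓; |ZU| = 4.900 ✗.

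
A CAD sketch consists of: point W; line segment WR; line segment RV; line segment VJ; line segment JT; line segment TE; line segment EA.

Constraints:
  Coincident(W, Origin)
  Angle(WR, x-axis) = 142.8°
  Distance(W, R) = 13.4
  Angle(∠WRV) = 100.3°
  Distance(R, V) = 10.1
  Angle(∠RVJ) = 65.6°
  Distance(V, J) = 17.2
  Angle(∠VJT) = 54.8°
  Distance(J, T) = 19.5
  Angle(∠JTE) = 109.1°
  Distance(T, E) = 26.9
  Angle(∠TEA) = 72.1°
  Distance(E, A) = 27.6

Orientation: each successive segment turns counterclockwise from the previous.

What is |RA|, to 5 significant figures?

25.131

W is at the origin; WR runs at 142.8° with length 13.4, so R = (-10.674, 8.1016). ∠WRV = 100.3° gives RV at -137.50° from the x-axis; with |RV| = 10.1, V = (-18.120, 1.2782). ∠RVJ = 65.6° gives VJ at -23.100° from the x-axis; with |VJ| = 17.2, J = (-2.2991, -5.4700). ∠VJT = 54.8° gives JT at 102.10° from the x-axis; with |JT| = 19.5, T = (-6.3866, 13.597). ∠JTE = 109.1° gives TE at 173.00° from the x-axis; with |TE| = 26.9, E = (-33.086, 16.875). ∠TEA = 72.1° gives EA at -79.100° from the x-axis; with |EA| = 27.6, A = (-27.867, -10.227). Then |RA| = |A − R| = 25.131.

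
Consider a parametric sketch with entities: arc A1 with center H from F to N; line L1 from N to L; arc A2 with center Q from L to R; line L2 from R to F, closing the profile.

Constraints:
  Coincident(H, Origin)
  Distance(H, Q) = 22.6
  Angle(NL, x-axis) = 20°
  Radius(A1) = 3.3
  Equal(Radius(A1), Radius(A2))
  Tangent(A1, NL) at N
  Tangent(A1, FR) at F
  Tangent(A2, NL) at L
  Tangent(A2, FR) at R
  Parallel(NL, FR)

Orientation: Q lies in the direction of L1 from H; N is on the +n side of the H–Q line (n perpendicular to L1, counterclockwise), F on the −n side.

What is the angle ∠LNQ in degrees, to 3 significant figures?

8.31°

The slot axis is L1's direction at 20.0°, so u = (cos 20.0°, sin 20.0°) = (0.940, 0.342) and n = (−sin 20.0°, cos 20.0°) = (-0.342, 0.940). H is at the origin and Q lies 22.6 along u from H, so Q = 22.6·u = (21.2, 7.73). Tangency of A1 to both parallel lines with radius 3.3 puts N and F at H ± 3.3·n: N = (-1.13, 3.10), F = (1.13, -3.10). Equal radii place L and R the same way about Q: L = Q + 3.3·n = (20.1, 10.8), R = Q − 3.3·n = (22.4, 4.63). Then cos ∠LNQ = NL·NQ / (|NL||NQ|), giving 8.31°.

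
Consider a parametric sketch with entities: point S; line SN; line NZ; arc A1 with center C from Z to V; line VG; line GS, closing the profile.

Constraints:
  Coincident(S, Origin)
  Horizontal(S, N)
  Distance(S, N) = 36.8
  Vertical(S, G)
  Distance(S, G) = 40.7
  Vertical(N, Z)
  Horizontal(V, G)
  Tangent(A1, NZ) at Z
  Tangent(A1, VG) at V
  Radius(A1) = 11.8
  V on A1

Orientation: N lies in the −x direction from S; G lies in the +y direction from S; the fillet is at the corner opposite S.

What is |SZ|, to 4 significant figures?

46.79

S is at the origin; SN is horizontal with |SN| = 36.8 and N on the −x side, so N = (-36.80, 0.000). S and G share the same x with |SG| = 40.7 and G on the +y side, so G = (0.000, 40.70). The virtual corner opposite S is at (-36.80, 40.70). Since A1 is tangent to NZ there, CZ ⟂ NZ and tangency of A1 to VG means the radius CV is perpendicular to VG, with radius 11.8, so the center C sits 11.8 in from both sides at C = (-25.00, 28.90). That places the tangent points at Z = (-36.80, 28.90) on NZ and V = (-25.00, 40.70) on VG. Then |SZ| = |Z − S| = 46.79.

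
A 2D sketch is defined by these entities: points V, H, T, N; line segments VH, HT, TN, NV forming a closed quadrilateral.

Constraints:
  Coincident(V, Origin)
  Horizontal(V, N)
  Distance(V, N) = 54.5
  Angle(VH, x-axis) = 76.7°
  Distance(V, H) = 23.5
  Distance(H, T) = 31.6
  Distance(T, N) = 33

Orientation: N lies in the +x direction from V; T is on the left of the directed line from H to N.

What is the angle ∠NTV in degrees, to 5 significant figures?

85.651°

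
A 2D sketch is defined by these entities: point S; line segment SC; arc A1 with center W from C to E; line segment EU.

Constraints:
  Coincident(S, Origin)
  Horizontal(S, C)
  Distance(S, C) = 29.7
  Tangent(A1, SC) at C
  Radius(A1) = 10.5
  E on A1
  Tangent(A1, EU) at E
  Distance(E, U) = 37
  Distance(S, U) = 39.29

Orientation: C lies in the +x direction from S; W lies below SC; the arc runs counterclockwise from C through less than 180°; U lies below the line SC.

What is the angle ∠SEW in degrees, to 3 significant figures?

170°

S is at the origin; S and C share the same y with |SC| = 29.7 and C on the +x side, so C = (29.7, 0.00). Tangency of A1 to SC means the radius WC is perpendicular to SC, so W = C + (0, -10.5) = (29.7, -10.5). Since WE ⟂ EU (tangency), |WU| = √(10.5² + 37.0²) = 38.5 regardless of where E sits on A1. So U lies on both circle(S, 39.29) and circle(W, 38.5); the below-SC intersection is U = (3.97, -39.1). E is the foot of the tangent from U: E = (20.3, -5.87).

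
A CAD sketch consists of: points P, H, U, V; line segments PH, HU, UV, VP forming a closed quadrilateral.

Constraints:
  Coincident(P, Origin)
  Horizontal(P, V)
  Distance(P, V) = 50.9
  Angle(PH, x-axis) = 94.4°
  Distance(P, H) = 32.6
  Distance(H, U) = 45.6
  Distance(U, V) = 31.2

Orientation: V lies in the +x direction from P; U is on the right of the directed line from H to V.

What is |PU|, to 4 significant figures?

21.60

P is at the origin; PV is horizontal with |PV| = 50.9 and V in +x, so V = (50.9, 0). PH runs at 94.4° with |PH| = 32.6, so H = (-2.501, 32.50). U is determined by |HU| = 45.6 and |UV| = 31.2 together: it lies at the intersection of circle(H, 45.6) and circle(V, 31.2). With |HV| = 62.52, the foot of the radical line on HV is 40.10 from H and the perpendicular offset is √(45.6² − 40.10²) = 21.71. Taking the right-of-HV solution: U = (20.47, -6.888).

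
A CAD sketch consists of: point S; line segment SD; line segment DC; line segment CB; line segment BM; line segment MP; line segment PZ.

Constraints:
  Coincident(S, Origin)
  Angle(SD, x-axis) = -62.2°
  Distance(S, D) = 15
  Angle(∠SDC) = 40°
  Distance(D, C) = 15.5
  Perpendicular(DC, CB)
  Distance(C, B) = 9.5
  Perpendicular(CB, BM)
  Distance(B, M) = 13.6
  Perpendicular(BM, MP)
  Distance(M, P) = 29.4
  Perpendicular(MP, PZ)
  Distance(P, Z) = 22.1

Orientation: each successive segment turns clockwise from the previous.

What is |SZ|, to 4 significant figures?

32.08

S is at the origin; SD runs at -62.2° with length 15.0, so D = (6.996, -13.27). ∠SDC = 40.0° gives DC at 157.8° from the x-axis; with |DC| = 15.5, C = (-7.355, -7.412). DC is perpendicular to CB, so CB runs at 67.80°; with |CB| = 9.5, B = (-3.766, 1.384). The perpendicularity gives BM at right angles to CB, so BM runs at -22.20°; with |BM| = 13.6, M = (8.826, -3.755). BM ⟂ MP, so MP runs at -112.2°; with |MP| = 29.4, P = (-2.282, -30.98). MP ⟂ PZ, so PZ runs at 157.8°; with |PZ| = 22.1, Z = (-22.74, -22.63). Then |SZ| = |Z − S| = 32.08.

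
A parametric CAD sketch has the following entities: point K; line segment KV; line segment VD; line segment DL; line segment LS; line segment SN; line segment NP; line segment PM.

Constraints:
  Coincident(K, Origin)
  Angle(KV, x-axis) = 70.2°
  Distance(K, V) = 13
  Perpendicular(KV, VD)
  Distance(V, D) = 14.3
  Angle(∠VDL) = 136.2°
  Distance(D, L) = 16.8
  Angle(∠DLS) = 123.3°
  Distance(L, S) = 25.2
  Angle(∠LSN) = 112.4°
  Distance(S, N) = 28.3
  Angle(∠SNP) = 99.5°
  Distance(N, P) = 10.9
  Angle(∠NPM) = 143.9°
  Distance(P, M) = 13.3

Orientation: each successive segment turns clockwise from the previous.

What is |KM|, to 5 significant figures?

8.9741

K is at the origin; KV runs at 70.2° with length 13.0, so V = (4.4036, 12.231). The perpendicularity gives VD at right angles to KV, so VD runs at -19.800°; with |VD| = 14.3, D = (17.858, 7.3875). ∠VDL = 136.2° gives DL at -63.600° from the x-axis; with |DL| = 16.8, L = (25.328, -7.6605). ∠DLS = 123.3° gives LS at -120.30° from the x-axis; with |LS| = 25.2, S = (12.614, -29.418). ∠LSN = 112.4° gives SN at 172.10° from the x-axis; with |SN| = 28.3, N = (-15.417, -25.528). ∠SNP = 99.5° gives NP at 91.600° from the x-axis; with |NP| = 10.9, P = (-15.722, -14.633). ∠NPM = 143.9° gives PM at 55.500° from the x-axis; with |PM| = 13.3, M = (-8.1886, -3.6717). Then |KM| = |M − K| = 8.9741.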